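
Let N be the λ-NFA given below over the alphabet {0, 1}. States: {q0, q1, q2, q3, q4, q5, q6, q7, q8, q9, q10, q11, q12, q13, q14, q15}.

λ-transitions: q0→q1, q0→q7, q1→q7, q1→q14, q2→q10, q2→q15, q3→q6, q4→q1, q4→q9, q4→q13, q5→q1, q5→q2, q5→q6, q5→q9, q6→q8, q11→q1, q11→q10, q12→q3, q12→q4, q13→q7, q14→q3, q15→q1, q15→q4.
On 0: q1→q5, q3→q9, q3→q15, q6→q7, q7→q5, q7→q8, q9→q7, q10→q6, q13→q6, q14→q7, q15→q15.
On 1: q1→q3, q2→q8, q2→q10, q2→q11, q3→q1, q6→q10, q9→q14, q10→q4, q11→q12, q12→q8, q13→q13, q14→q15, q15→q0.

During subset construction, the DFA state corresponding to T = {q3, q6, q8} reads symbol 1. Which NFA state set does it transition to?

q3 on 1 → {q1}.
q6 on 1 → {q10}.
No 1-transition from q8.
Union after reading 1: {q1, q10}.
Now take the λ-closure:
From q1 via λ: add q7, q14.
From q14 via λ: add q3.
From q3 via λ: add q6.
From q6 via λ: add q8.
No new states can be added; the closed set is {q1, q3, q6, q7, q8, q10, q14}.

{q1, q3, q6, q7, q8, q10, q14}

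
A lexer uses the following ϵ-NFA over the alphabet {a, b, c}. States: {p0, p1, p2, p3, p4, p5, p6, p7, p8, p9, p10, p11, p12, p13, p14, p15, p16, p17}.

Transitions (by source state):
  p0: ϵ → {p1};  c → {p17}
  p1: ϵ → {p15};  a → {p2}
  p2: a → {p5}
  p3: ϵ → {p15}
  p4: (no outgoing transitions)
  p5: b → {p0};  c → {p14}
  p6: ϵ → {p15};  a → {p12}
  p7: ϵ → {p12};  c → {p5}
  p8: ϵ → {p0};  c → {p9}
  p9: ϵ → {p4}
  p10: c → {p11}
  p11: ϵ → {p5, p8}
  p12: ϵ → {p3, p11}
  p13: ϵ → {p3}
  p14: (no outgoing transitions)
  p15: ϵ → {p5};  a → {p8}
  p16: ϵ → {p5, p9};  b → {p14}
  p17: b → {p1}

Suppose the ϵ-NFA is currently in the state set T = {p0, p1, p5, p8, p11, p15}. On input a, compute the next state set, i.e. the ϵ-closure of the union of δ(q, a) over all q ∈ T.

p1 on a → {p2}.
p15 on a → {p8}.
No a-transition from p0, p5, p8, p11.
Union after reading a: {p2, p8}.
Now take the ϵ-closure:
From p8 via ϵ: add p0.
From p0 via ϵ: add p1.
From p1 via ϵ: add p15.
From p15 via ϵ: add p5.
No new states can be added; the closed set is {p0, p1, p2, p5, p8, p15}.

{p0, p1, p2, p5, p8, p15}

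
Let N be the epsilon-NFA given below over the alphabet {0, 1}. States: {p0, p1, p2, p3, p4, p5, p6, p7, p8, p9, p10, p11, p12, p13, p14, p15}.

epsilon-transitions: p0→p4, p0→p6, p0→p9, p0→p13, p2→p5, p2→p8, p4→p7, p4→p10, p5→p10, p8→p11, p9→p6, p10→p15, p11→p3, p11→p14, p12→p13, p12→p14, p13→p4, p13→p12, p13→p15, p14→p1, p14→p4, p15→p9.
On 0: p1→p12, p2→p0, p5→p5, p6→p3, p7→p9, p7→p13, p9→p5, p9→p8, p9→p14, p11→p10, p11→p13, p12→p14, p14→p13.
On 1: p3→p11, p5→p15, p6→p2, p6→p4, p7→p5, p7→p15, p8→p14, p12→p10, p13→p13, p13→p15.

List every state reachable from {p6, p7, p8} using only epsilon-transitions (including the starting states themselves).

{p1, p3, p4, p6, p7, p8, p9, p10, p11, p14, p15}

Start with {p6, p7, p8}.
From p8 via epsilon: add p11.
From p11 via epsilon: add p3, p14.
From p14 via epsilon: add p1, p4.
From p4 via epsilon: add p10.
From p10 via epsilon: add p15.
From p15 via epsilon: add p9.
No new states can be added; the closed set is {p1, p3, p4, p6, p7, p8, p9, p10, p11, p14, p15}.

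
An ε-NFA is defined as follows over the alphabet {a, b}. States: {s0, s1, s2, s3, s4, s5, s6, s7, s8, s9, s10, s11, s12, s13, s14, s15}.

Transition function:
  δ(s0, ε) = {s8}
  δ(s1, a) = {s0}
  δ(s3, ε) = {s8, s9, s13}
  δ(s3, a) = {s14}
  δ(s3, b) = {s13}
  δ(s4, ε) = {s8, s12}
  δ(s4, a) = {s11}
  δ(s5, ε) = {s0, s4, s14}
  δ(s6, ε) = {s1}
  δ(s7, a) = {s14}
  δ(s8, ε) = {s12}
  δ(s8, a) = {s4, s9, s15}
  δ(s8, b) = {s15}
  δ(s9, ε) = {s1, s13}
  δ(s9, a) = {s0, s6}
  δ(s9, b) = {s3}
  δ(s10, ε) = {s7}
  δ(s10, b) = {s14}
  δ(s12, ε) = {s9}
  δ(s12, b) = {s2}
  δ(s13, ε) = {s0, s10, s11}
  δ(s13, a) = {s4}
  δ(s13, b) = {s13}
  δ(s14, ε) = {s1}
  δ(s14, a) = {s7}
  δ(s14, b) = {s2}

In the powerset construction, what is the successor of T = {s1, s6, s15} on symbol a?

s1 on a → {s0}.
No a-transition from s6, s15.
Union after reading a: {s0}.
Now take the ε-closure:
From s0 via ε: add s8.
From s8 via ε: add s12.
From s12 via ε: add s9.
From s9 via ε: add s1, s13.
From s13 via ε: add s10, s11.
From s10 via ε: add s7.
No new states can be added; the closed set is {s0, s1, s7, s8, s9, s10, s11, s12, s13}.

{s0, s1, s7, s8, s9, s10, s11, s12, s13}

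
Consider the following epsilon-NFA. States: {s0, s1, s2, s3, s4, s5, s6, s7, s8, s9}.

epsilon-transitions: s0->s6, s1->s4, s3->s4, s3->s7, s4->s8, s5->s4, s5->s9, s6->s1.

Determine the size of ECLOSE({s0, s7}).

6

Start with {s0, s7}.
From s0 via epsilon: add s6.
From s6 via epsilon: add s1.
From s1 via epsilon: add s4.
From s4 via epsilon: add s8.
epsilon-closure = {s0, s1, s4, s6, s7, s8}, which has 6 states.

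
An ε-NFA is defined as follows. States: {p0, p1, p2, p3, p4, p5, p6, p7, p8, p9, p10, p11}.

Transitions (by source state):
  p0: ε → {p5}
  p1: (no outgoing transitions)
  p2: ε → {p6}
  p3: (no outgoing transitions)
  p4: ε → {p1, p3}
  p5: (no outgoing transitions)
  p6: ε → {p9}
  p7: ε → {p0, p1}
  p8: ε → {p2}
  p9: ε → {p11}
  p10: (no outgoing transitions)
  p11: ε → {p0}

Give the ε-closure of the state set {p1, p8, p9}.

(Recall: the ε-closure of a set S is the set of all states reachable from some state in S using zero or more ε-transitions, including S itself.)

{p0, p1, p2, p5, p6, p8, p9, p11}

Start with {p1, p8, p9}.
From p8 via ε: add p2.
From p9 via ε: add p11.
From p2 via ε: add p6.
From p11 via ε: add p0.
From p0 via ε: add p5.
No new states can be added; the closed set is {p0, p1, p2, p5, p6, p8, p9, p11}.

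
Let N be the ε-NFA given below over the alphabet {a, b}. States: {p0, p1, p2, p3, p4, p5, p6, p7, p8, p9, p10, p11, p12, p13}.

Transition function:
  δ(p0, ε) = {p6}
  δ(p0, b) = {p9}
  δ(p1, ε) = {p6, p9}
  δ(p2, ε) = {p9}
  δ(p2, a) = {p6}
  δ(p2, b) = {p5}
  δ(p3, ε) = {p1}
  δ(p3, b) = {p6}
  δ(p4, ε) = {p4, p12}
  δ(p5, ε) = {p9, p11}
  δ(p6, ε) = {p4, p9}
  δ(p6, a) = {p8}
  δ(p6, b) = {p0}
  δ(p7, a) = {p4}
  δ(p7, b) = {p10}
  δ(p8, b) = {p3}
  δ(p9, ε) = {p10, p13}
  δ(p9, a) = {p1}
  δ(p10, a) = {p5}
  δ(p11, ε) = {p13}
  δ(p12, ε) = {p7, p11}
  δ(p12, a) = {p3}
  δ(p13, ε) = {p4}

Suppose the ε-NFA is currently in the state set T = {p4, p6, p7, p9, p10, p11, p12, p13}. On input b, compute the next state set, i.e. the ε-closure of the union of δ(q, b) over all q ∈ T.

{p0, p4, p6, p7, p9, p10, p11, p12, p13}

p6 on b → {p0}.
p7 on b → {p10}.
No b-transition from p4, p9, p10, p11, p12, p13.
Union after reading b: {p0, p10}.
Now take the ε-closure:
From p0 via ε: add p6.
From p6 via ε: add p4, p9.
From p4 via ε: add p12.
From p9 via ε: add p13.
From p12 via ε: add p7, p11.
No new states can be added; the closed set is {p0, p4, p6, p7, p9, p10, p11, p12, p13}.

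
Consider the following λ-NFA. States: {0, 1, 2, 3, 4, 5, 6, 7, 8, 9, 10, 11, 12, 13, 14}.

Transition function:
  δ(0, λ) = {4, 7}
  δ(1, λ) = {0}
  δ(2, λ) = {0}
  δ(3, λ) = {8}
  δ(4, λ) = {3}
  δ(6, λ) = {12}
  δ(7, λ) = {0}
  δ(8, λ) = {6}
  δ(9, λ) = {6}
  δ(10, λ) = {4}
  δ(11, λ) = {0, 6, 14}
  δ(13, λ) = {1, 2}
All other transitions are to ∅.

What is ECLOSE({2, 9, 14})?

{0, 2, 3, 4, 6, 7, 8, 9, 12, 14}

Start with {2, 9, 14}.
From 2 via λ: add 0.
From 9 via λ: add 6.
From 0 via λ: add 4, 7.
From 6 via λ: add 12.
From 4 via λ: add 3.
From 3 via λ: add 8.
No new states can be added; the closed set is {0, 2, 3, 4, 6, 7, 8, 9, 12, 14}.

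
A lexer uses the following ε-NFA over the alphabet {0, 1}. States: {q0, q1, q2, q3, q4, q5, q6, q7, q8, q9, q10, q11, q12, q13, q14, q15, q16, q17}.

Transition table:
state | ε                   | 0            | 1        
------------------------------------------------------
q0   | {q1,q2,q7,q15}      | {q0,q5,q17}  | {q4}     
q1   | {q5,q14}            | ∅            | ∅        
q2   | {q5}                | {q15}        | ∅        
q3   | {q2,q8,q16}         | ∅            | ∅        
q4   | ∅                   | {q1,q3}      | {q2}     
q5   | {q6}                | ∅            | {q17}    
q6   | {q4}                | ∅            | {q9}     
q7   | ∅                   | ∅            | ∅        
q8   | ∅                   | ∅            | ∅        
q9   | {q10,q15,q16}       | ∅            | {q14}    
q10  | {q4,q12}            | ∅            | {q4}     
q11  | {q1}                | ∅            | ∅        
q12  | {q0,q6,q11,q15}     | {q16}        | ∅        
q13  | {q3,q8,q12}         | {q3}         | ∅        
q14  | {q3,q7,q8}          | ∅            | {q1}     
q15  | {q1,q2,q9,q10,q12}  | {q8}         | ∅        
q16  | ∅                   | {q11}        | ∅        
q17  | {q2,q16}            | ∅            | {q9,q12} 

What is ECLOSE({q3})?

Start with {q3}.
From q3 via ε: add q2, q8, q16.
From q2 via ε: add q5.
From q5 via ε: add q6.
From q6 via ε: add q4.
No new states can be added; the closed set is {q2, q3, q4, q5, q6, q8, q16}.

{q2, q3, q4, q5, q6, q8, q16}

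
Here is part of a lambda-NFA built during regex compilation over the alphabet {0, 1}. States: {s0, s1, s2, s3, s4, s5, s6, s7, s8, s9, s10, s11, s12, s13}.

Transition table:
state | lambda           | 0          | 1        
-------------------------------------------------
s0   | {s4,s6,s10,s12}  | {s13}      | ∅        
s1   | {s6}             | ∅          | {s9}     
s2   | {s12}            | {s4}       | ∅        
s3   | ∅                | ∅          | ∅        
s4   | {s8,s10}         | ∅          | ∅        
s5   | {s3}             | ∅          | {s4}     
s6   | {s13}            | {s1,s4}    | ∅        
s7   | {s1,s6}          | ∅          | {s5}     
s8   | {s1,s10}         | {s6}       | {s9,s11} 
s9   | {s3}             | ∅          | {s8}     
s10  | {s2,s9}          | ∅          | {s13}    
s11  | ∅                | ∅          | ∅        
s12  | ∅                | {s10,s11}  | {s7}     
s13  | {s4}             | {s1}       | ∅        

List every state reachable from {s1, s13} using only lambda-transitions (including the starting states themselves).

{s1, s2, s3, s4, s6, s8, s9, s10, s12, s13}

Start with {s1, s13}.
From s1 via lambda: add s6.
From s13 via lambda: add s4.
From s4 via lambda: add s8, s10.
From s10 via lambda: add s2, s9.
From s2 via lambda: add s12.
From s9 via lambda: add s3.
No new states can be added; the closed set is {s1, s2, s3, s4, s6, s8, s9, s10, s12, s13}.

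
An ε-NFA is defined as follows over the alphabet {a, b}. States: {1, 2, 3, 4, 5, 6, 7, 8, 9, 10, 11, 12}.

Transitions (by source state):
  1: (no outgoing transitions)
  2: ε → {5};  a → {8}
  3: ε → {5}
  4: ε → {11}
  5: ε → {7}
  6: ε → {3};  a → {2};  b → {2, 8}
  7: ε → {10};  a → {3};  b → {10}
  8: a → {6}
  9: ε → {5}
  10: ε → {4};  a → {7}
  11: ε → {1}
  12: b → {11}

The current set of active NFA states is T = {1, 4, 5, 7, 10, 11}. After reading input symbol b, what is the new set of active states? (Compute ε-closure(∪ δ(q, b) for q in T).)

{1, 4, 10, 11}

7 on b → {10}.
No b-transition from 1, 4, 5, 10, 11.
Union after reading b: {10}.
Now take the ε-closure:
From 10 via ε: add 4.
From 4 via ε: add 11.
From 11 via ε: add 1.
No new states can be added; the closed set is {1, 4, 10, 11}.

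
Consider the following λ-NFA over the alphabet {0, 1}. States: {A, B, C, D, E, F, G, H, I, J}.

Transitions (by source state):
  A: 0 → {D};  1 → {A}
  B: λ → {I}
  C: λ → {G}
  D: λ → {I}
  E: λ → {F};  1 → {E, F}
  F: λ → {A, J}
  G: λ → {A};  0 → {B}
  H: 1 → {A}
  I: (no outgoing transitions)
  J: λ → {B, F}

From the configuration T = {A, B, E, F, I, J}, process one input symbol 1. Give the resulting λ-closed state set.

{A, B, E, F, I, J}

A on 1 → {A}.
E on 1 → {E, F}.
No 1-transition from B, F, I, J.
Union after reading 1: {A, E, F}.
Now take the λ-closure:
From F via λ: add J.
From J via λ: add B.
From B via λ: add I.
No new states can be added; the closed set is {A, B, E, F, I, J}.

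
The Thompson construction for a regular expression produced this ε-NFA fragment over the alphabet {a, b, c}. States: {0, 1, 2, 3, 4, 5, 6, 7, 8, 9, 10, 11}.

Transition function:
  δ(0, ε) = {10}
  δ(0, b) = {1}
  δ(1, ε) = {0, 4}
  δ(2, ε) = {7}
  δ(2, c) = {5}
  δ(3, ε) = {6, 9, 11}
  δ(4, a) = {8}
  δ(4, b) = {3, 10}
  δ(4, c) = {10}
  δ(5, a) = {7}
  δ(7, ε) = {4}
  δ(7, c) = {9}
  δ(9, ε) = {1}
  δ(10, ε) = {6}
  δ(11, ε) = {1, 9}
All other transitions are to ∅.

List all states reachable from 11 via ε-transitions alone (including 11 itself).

Start with {11}.
From 11 via ε: add 1, 9.
From 1 via ε: add 0, 4.
From 0 via ε: add 10.
From 10 via ε: add 6.
No new states can be added; the closed set is {0, 1, 4, 6, 9, 10, 11}.

{0, 1, 4, 6, 9, 10, 11}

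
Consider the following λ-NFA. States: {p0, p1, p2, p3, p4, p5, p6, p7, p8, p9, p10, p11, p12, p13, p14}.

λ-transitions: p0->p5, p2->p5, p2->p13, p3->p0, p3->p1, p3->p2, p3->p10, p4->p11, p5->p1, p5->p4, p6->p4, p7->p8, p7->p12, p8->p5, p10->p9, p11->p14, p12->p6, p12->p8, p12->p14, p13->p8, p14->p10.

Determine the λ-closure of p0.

Start with {p0}.
From p0 via λ: add p5.
From p5 via λ: add p1, p4.
From p4 via λ: add p11.
From p11 via λ: add p14.
From p14 via λ: add p10.
From p10 via λ: add p9.
No new states can be added; the closed set is {p0, p1, p4, p5, p9, p10, p11, p14}.

{p0, p1, p4, p5, p9, p10, p11, p14}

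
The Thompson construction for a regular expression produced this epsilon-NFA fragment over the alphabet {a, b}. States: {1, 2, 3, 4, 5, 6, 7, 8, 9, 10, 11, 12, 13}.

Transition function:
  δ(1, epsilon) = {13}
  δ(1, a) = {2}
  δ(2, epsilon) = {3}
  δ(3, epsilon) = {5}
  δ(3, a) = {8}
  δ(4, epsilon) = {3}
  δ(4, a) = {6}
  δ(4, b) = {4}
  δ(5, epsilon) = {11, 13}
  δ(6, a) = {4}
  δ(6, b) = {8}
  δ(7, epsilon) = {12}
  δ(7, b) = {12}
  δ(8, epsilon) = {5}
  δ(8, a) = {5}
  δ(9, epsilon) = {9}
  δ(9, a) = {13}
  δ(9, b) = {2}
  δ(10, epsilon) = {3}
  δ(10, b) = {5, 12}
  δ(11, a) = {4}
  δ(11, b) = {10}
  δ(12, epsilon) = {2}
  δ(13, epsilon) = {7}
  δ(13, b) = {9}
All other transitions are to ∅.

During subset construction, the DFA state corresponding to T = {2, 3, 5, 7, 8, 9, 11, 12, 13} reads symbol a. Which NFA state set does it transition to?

3 on a → {8}.
8 on a → {5}.
9 on a → {13}.
11 on a → {4}.
No a-transition from 2, 5, 7, 12, 13.
Union after reading a: {4, 5, 8, 13}.
Now take the epsilon-closure:
From 4 via epsilon: add 3.
From 5 via epsilon: add 11.
From 13 via epsilon: add 7.
From 7 via epsilon: add 12.
From 12 via epsilon: add 2.
No new states can be added; the closed set is {2, 3, 4, 5, 7, 8, 11, 12, 13}.

{2, 3, 4, 5, 7, 8, 11, 12, 13}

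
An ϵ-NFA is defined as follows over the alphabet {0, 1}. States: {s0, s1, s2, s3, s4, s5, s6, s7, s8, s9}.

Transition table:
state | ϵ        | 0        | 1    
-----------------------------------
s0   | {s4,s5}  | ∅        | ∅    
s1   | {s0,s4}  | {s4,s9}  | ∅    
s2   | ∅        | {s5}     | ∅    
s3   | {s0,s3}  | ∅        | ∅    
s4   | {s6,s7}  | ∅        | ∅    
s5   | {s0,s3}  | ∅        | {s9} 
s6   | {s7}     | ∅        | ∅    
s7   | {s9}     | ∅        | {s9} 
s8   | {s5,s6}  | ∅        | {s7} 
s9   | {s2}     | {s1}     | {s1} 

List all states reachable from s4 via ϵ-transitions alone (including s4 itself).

{s2, s4, s6, s7, s9}

Start with {s4}.
From s4 via ϵ: add s6, s7.
From s7 via ϵ: add s9.
From s9 via ϵ: add s2.
No new states can be added; the closed set is {s2, s4, s6, s7, s9}.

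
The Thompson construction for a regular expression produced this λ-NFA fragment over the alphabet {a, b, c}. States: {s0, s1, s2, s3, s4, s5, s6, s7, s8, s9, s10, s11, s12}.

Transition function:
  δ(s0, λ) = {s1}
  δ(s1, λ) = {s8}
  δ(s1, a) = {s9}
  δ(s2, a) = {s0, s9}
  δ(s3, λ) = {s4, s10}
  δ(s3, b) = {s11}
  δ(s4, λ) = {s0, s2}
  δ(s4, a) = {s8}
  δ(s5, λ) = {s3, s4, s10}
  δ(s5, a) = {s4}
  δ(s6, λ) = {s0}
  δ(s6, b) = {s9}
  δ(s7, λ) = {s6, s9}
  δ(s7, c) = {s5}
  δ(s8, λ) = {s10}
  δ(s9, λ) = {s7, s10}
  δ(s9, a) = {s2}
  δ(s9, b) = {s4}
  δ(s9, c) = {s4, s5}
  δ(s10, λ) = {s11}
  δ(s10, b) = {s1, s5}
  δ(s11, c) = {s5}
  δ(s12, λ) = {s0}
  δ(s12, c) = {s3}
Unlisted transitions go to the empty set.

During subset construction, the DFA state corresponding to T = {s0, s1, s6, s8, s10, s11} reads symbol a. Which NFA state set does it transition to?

{s0, s1, s6, s7, s8, s9, s10, s11}

s1 on a → {s9}.
No a-transition from s0, s6, s8, s10, s11.
Union after reading a: {s9}.
Now take the λ-closure:
From s9 via λ: add s7, s10.
From s7 via λ: add s6.
From s10 via λ: add s11.
From s6 via λ: add s0.
From s0 via λ: add s1.
From s1 via λ: add s8.
No new states can be added; the closed set is {s0, s1, s6, s7, s8, s9, s10, s11}.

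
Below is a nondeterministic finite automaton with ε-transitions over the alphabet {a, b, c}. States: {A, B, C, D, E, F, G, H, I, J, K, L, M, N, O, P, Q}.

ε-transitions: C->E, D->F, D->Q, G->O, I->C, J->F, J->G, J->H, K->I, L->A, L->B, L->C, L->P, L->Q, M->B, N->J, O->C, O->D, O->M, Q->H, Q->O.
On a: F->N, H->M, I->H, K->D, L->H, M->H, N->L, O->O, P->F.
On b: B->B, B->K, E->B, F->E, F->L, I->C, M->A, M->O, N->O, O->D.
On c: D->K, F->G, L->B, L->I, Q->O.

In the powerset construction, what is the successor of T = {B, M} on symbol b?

B on b → {B, K}.
M on b → {A, O}.
Union after reading b: {A, B, K, O}.
Now take the ε-closure:
From K via ε: add I.
From O via ε: add C, D, M.
From C via ε: add E.
From D via ε: add F, Q.
From Q via ε: add H.
No new states can be added; the closed set is {A, B, C, D, E, F, H, I, K, M, O, Q}.

{A, B, C, D, E, F, H, I, K, M, O, Q}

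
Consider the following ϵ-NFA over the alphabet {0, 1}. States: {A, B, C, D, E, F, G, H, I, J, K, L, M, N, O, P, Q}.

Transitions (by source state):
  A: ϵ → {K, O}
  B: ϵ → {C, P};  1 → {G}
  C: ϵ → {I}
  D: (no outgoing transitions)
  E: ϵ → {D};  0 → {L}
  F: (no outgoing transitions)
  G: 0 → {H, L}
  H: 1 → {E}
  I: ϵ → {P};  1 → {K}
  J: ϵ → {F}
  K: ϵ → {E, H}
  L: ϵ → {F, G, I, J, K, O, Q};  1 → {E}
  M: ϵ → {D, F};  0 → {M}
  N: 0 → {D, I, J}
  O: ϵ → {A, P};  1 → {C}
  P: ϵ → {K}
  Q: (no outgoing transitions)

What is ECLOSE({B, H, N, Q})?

Start with {B, H, N, Q}.
From B via ϵ: add C, P.
From C via ϵ: add I.
From P via ϵ: add K.
From K via ϵ: add E.
From E via ϵ: add D.
No new states can be added; the closed set is {B, C, D, E, H, I, K, N, P, Q}.

{B, C, D, E, H, I, K, N, P, Q}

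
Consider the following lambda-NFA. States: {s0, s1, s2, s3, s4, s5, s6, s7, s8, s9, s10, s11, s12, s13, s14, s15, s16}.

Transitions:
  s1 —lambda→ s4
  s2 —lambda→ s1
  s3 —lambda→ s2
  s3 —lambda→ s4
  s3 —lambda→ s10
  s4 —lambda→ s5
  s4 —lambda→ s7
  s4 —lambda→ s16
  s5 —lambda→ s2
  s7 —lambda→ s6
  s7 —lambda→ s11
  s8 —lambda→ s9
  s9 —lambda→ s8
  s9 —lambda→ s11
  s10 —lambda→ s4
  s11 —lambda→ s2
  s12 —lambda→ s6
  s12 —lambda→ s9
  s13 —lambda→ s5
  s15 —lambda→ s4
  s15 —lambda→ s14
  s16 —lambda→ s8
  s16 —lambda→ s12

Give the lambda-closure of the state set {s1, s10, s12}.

{s1, s2, s4, s5, s6, s7, s8, s9, s10, s11, s12, s16}

Start with {s1, s10, s12}.
From s1 via lambda: add s4.
From s12 via lambda: add s6, s9.
From s4 via lambda: add s5, s7, s16.
From s9 via lambda: add s8, s11.
From s5 via lambda: add s2.
No new states can be added; the closed set is {s1, s2, s4, s5, s6, s7, s8, s9, s10, s11, s12, s16}.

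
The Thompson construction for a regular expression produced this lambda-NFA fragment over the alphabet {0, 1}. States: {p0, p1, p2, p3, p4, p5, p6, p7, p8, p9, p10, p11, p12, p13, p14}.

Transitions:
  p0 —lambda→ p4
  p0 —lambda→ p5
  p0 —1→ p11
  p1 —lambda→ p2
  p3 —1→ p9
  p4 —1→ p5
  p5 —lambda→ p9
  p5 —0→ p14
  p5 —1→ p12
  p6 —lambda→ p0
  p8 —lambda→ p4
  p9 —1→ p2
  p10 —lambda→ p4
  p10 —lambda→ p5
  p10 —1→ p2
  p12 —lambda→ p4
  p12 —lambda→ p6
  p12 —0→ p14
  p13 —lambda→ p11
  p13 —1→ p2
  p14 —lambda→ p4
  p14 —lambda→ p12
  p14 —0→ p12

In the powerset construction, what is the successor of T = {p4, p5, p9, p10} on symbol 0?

p5 on 0 → {p14}.
No 0-transition from p4, p9, p10.
Union after reading 0: {p14}.
Now take the lambda-closure:
From p14 via lambda: add p4, p12.
From p12 via lambda: add p6.
From p6 via lambda: add p0.
From p0 via lambda: add p5.
From p5 via lambda: add p9.
No new states can be added; the closed set is {p0, p4, p5, p6, p9, p12, p14}.

{p0, p4, p5, p6, p9, p12, p14}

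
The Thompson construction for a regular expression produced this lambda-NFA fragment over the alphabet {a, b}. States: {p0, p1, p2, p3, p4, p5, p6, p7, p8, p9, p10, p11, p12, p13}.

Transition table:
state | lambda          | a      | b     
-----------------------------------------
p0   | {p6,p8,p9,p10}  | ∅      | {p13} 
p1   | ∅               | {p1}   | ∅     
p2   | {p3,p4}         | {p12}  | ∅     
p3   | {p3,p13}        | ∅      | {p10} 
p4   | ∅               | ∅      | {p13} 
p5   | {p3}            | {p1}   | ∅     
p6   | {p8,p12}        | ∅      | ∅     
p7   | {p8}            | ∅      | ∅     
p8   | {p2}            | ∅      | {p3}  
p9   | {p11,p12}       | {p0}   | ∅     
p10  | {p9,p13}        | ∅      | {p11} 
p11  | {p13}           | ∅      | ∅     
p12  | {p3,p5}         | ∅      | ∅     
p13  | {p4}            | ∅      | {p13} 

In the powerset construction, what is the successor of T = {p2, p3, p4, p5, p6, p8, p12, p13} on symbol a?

p2 on a → {p12}.
p5 on a → {p1}.
No a-transition from p3, p4, p6, p8, p12, p13.
Union after reading a: {p1, p12}.
Now take the lambda-closure:
From p12 via lambda: add p3, p5.
From p3 via lambda: add p13.
From p13 via lambda: add p4.
No new states can be added; the closed set is {p1, p3, p4, p5, p12, p13}.

{p1, p3, p4, p5, p12, p13}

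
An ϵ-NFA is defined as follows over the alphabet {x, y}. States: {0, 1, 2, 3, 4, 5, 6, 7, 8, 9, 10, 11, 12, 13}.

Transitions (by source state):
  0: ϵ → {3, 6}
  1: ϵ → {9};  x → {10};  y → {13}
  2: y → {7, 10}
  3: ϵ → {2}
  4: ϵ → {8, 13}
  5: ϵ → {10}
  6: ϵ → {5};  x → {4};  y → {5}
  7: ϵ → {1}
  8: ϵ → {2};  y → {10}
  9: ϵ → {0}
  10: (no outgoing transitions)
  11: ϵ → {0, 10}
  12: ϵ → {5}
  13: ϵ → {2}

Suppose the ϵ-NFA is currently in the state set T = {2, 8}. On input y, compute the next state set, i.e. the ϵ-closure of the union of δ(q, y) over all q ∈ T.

{0, 1, 2, 3, 5, 6, 7, 9, 10}

2 on y → {7, 10}.
8 on y → {10}.
Union after reading y: {7, 10}.
Now take the ϵ-closure:
From 7 via ϵ: add 1.
From 1 via ϵ: add 9.
From 9 via ϵ: add 0.
From 0 via ϵ: add 3, 6.
From 3 via ϵ: add 2.
From 6 via ϵ: add 5.
No new states can be added; the closed set is {0, 1, 2, 3, 5, 6, 7, 9, 10}.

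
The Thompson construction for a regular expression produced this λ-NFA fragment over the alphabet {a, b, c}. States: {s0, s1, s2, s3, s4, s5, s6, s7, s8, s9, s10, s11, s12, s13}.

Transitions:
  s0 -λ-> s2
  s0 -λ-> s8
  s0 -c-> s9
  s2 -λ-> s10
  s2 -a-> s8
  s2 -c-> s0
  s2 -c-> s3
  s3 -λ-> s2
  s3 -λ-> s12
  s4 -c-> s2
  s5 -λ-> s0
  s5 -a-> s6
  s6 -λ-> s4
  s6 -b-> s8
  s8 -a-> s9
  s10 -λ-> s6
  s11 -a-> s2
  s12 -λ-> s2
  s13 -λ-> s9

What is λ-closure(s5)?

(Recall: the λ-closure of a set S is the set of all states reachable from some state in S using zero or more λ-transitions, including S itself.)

Start with {s5}.
From s5 via λ: add s0.
From s0 via λ: add s2, s8.
From s2 via λ: add s10.
From s10 via λ: add s6.
From s6 via λ: add s4.
No new states can be added; the closed set is {s0, s2, s4, s5, s6, s8, s10}.

{s0, s2, s4, s5, s6, s8, s10}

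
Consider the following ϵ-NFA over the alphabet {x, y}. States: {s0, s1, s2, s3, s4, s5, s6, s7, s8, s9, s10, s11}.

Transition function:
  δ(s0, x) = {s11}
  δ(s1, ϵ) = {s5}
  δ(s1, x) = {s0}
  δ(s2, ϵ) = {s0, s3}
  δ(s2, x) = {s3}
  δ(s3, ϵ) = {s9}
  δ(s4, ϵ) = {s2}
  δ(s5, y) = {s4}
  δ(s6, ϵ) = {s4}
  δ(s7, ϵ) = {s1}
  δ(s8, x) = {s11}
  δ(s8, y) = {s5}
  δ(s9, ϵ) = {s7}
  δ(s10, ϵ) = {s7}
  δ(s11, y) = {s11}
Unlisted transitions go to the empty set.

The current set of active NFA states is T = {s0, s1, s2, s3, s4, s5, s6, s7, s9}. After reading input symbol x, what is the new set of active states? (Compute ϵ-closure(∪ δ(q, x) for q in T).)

{s0, s1, s3, s5, s7, s9, s11}

s0 on x → {s11}.
s1 on x → {s0}.
s2 on x → {s3}.
No x-transition from s3, s4, s5, s6, s7, s9.
Union after reading x: {s0, s3, s11}.
Now take the ϵ-closure:
From s3 via ϵ: add s9.
From s9 via ϵ: add s7.
From s7 via ϵ: add s1.
From s1 via ϵ: add s5.
No new states can be added; the closed set is {s0, s1, s3, s5, s7, s9, s11}.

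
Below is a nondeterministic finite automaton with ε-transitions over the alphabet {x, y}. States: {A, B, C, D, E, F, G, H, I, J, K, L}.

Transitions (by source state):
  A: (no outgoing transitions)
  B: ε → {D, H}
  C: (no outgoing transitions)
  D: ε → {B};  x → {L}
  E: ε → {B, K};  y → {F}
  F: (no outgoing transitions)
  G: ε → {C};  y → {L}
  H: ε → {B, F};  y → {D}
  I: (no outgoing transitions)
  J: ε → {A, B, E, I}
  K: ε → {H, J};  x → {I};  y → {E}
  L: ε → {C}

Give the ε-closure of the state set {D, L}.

Start with {D, L}.
From D via ε: add B.
From L via ε: add C.
From B via ε: add H.
From H via ε: add F.
No new states can be added; the closed set is {B, C, D, F, H, L}.

{B, C, D, F, H, L}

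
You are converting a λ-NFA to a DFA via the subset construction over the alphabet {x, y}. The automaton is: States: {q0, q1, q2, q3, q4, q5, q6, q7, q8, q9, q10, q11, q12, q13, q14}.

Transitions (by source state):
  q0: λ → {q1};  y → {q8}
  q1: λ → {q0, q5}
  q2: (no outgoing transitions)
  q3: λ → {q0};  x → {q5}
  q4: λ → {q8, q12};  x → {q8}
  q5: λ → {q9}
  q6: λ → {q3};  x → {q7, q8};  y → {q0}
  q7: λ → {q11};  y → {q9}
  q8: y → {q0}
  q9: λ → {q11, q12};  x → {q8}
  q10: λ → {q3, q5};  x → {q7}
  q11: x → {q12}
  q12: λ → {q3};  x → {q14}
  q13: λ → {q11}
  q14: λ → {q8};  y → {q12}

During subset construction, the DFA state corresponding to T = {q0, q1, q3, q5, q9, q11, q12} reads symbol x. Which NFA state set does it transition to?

q3 on x → {q5}.
q9 on x → {q8}.
q11 on x → {q12}.
q12 on x → {q14}.
No x-transition from q0, q1, q5.
Union after reading x: {q5, q8, q12, q14}.
Now take the λ-closure:
From q5 via λ: add q9.
From q12 via λ: add q3.
From q3 via λ: add q0.
From q9 via λ: add q11.
From q0 via λ: add q1.
No new states can be added; the closed set is {q0, q1, q3, q5, q8, q9, q11, q12, q14}.

{q0, q1, q3, q5, q8, q9, q11, q12, q14}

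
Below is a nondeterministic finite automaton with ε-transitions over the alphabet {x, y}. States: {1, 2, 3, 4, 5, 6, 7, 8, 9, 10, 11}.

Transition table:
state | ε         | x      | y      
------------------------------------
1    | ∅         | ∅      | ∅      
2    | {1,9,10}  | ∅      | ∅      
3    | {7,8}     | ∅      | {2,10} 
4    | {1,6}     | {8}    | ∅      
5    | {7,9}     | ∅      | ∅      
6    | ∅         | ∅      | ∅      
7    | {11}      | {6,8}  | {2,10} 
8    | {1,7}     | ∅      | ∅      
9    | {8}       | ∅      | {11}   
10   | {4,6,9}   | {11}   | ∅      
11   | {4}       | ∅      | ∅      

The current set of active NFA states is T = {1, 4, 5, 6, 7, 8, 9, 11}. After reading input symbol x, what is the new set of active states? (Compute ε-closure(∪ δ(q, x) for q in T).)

4 on x → {8}.
7 on x → {6, 8}.
No x-transition from 1, 5, 6, 8, 9, 11.
Union after reading x: {6, 8}.
Now take the ε-closure:
From 8 via ε: add 1, 7.
From 7 via ε: add 11.
From 11 via ε: add 4.
No new states can be added; the closed set is {1, 4, 6, 7, 8, 11}.

{1, 4, 6, 7, 8, 11}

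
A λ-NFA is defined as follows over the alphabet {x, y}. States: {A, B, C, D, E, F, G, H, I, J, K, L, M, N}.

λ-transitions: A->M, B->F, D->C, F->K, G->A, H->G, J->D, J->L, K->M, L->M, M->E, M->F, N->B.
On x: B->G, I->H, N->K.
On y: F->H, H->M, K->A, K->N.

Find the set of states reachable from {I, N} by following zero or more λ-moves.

Start with {I, N}.
From N via λ: add B.
From B via λ: add F.
From F via λ: add K.
From K via λ: add M.
From M via λ: add E.
No new states can be added; the closed set is {B, E, F, I, K, M, N}.

{B, E, F, I, K, M, N}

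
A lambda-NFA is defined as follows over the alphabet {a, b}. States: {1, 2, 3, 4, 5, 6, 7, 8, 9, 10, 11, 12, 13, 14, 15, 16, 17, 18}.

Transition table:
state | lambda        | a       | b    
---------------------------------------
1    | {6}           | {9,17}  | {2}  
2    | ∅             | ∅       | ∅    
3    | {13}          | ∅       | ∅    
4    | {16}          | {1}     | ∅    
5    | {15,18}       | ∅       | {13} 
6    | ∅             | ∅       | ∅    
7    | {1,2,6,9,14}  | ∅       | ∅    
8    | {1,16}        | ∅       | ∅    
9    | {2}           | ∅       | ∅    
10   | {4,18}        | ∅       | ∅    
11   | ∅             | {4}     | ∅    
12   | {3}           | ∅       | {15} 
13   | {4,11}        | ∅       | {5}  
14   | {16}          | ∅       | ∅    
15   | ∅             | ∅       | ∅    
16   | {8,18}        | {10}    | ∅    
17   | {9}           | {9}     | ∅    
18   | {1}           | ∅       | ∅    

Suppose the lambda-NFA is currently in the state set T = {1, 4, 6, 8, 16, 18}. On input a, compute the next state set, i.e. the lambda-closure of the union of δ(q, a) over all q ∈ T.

1 on a → {9, 17}.
4 on a → {1}.
16 on a → {10}.
No a-transition from 6, 8, 18.
Union after reading a: {1, 9, 10, 17}.
Now take the lambda-closure:
From 1 via lambda: add 6.
From 9 via lambda: add 2.
From 10 via lambda: add 4, 18.
From 4 via lambda: add 16.
From 16 via lambda: add 8.
No new states can be added; the closed set is {1, 2, 4, 6, 8, 9, 10, 16, 17, 18}.

{1, 2, 4, 6, 8, 9, 10, 16, 17, 18}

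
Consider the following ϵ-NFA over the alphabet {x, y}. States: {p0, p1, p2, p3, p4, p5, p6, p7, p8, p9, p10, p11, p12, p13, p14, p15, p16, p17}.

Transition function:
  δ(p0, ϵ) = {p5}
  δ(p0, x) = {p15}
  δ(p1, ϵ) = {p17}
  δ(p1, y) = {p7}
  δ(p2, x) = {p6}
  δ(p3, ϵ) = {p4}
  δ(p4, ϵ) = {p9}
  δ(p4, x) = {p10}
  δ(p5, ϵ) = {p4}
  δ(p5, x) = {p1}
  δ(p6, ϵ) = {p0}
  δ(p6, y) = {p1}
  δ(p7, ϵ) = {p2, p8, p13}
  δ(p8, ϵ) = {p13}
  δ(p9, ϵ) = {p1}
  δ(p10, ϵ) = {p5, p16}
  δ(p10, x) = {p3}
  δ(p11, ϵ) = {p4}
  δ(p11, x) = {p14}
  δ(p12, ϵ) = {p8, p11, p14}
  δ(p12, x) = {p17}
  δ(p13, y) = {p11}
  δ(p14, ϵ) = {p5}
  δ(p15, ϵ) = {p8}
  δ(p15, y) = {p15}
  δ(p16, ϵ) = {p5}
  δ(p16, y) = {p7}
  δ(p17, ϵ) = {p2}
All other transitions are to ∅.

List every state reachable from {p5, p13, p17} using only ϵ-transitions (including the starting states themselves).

{p1, p2, p4, p5, p9, p13, p17}

Start with {p5, p13, p17}.
From p5 via ϵ: add p4.
From p17 via ϵ: add p2.
From p4 via ϵ: add p9.
From p9 via ϵ: add p1.
No new states can be added; the closed set is {p1, p2, p4, p5, p9, p13, p17}.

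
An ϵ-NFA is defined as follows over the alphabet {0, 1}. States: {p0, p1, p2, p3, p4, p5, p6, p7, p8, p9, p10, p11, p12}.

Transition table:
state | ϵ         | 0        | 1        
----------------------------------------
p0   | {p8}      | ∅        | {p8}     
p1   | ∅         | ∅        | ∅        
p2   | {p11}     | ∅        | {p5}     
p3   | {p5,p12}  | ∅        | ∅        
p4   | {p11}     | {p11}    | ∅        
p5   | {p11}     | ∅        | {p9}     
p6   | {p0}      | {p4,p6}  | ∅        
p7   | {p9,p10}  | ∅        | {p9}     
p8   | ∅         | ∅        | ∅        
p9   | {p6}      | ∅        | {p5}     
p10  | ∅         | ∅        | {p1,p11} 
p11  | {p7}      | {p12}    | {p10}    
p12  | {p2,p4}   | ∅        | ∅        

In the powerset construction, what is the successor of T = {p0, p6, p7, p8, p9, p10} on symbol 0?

p6 on 0 → {p4, p6}.
No 0-transition from p0, p7, p8, p9, p10.
Union after reading 0: {p4, p6}.
Now take the ϵ-closure:
From p4 via ϵ: add p11.
From p6 via ϵ: add p0.
From p0 via ϵ: add p8.
From p11 via ϵ: add p7.
From p7 via ϵ: add p9, p10.
No new states can be added; the closed set is {p0, p4, p6, p7, p8, p9, p10, p11}.

{p0, p4, p6, p7, p8, p9, p10, p11}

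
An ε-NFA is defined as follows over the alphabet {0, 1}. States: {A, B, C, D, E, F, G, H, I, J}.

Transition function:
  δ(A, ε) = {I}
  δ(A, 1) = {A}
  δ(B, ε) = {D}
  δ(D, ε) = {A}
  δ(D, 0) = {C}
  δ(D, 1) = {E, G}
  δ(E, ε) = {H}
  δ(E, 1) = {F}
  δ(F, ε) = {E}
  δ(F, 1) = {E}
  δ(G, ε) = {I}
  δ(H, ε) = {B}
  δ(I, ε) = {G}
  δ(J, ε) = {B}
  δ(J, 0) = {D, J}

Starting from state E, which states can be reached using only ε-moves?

Start with {E}.
From E via ε: add H.
From H via ε: add B.
From B via ε: add D.
From D via ε: add A.
From A via ε: add I.
From I via ε: add G.
No new states can be added; the closed set is {A, B, D, E, G, H, I}.

{A, B, D, E, G, H, I}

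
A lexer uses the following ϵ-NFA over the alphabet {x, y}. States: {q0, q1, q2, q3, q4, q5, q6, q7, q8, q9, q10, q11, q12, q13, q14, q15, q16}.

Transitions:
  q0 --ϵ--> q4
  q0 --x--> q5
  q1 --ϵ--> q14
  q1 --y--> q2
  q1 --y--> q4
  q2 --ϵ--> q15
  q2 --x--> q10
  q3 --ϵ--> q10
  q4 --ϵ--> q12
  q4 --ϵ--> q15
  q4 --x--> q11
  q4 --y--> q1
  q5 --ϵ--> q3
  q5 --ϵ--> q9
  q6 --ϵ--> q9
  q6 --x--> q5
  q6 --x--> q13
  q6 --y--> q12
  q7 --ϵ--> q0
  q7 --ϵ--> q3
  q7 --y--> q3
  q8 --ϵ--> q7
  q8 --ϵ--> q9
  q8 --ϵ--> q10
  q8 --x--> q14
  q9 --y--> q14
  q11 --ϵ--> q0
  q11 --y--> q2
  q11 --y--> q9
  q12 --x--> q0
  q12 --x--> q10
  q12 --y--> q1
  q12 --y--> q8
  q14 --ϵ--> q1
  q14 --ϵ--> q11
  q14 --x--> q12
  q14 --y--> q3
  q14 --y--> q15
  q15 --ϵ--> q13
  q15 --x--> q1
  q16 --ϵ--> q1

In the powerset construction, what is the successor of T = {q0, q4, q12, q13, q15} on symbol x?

{q0, q1, q3, q4, q5, q9, q10, q11, q12, q13, q14, q15}

q0 on x → {q5}.
q4 on x → {q11}.
q12 on x → {q0, q10}.
q15 on x → {q1}.
No x-transition from q13.
Union after reading x: {q0, q1, q5, q10, q11}.
Now take the ϵ-closure:
From q0 via ϵ: add q4.
From q1 via ϵ: add q14.
From q5 via ϵ: add q3, q9.
From q4 via ϵ: add q12, q15.
From q15 via ϵ: add q13.
No new states can be added; the closed set is {q0, q1, q3, q4, q5, q9, q10, q11, q12, q13, q14, q15}.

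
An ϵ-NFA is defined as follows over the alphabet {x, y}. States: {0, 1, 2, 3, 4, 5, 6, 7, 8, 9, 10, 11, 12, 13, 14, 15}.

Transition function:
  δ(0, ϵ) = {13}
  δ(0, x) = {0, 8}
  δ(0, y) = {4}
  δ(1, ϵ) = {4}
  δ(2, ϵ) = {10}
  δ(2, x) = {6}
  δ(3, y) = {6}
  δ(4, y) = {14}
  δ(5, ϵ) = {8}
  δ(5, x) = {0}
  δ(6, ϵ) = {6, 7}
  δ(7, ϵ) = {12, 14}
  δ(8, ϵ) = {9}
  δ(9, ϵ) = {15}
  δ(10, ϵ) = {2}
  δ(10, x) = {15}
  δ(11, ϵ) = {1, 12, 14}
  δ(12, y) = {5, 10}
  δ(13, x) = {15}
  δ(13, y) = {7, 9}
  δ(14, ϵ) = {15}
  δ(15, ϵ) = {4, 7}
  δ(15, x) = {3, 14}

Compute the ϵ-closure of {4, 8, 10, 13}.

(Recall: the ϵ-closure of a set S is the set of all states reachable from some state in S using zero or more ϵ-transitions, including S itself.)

{2, 4, 7, 8, 9, 10, 12, 13, 14, 15}

Start with {4, 8, 10, 13}.
From 8 via ϵ: add 9.
From 10 via ϵ: add 2.
From 9 via ϵ: add 15.
From 15 via ϵ: add 7.
From 7 via ϵ: add 12, 14.
No new states can be added; the closed set is {2, 4, 7, 8, 9, 10, 12, 13, 14, 15}.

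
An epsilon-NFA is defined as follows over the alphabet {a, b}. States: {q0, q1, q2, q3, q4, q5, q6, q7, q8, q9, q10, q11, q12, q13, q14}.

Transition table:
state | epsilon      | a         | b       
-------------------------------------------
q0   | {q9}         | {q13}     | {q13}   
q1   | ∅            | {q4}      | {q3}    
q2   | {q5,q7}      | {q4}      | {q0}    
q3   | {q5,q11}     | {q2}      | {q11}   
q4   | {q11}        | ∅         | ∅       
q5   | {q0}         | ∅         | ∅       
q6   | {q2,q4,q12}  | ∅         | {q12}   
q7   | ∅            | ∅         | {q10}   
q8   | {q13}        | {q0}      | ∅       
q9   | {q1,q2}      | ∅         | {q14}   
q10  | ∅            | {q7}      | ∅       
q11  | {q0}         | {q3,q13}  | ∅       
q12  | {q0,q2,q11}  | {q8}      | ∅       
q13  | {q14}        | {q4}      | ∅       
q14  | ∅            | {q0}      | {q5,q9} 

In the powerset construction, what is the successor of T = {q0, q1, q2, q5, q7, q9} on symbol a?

{q0, q1, q2, q4, q5, q7, q9, q11, q13, q14}

q0 on a → {q13}.
q1 on a → {q4}.
q2 on a → {q4}.
No a-transition from q5, q7, q9.
Union after reading a: {q4, q13}.
Now take the epsilon-closure:
From q4 via epsilon: add q11.
From q13 via epsilon: add q14.
From q11 via epsilon: add q0.
From q0 via epsilon: add q9.
From q9 via epsilon: add q1, q2.
From q2 via epsilon: add q5, q7.
No new states can be added; the closed set is {q0, q1, q2, q4, q5, q7, q9, q11, q13, q14}.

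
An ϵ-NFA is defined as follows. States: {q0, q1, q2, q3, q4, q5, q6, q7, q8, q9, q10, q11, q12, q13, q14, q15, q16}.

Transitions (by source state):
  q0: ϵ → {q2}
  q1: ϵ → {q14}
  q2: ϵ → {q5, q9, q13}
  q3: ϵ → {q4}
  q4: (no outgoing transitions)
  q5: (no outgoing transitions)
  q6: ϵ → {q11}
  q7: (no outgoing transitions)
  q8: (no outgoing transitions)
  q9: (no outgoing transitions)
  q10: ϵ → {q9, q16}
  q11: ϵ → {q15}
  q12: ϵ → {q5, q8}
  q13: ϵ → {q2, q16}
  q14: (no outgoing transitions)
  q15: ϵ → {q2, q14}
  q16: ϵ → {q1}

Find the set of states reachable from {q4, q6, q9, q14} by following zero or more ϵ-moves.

{q1, q2, q4, q5, q6, q9, q11, q13, q14, q15, q16}

Start with {q4, q6, q9, q14}.
From q6 via ϵ: add q11.
From q11 via ϵ: add q15.
From q15 via ϵ: add q2.
From q2 via ϵ: add q5, q13.
From q13 via ϵ: add q16.
From q16 via ϵ: add q1.
No new states can be added; the closed set is {q1, q2, q4, q5, q6, q9, q11, q13, q14, q15, q16}.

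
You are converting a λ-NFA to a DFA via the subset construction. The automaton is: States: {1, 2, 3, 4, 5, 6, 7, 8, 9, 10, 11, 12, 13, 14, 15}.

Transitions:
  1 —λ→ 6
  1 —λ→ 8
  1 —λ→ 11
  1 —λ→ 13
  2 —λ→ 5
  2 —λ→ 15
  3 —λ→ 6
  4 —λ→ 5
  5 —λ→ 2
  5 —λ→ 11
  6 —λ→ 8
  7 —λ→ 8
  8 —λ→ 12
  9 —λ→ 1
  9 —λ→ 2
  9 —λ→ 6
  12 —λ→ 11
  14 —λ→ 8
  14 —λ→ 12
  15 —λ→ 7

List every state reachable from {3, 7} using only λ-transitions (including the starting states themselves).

{3, 6, 7, 8, 11, 12}

Start with {3, 7}.
From 3 via λ: add 6.
From 7 via λ: add 8.
From 8 via λ: add 12.
From 12 via λ: add 11.
No new states can be added; the closed set is {3, 6, 7, 8, 11, 12}.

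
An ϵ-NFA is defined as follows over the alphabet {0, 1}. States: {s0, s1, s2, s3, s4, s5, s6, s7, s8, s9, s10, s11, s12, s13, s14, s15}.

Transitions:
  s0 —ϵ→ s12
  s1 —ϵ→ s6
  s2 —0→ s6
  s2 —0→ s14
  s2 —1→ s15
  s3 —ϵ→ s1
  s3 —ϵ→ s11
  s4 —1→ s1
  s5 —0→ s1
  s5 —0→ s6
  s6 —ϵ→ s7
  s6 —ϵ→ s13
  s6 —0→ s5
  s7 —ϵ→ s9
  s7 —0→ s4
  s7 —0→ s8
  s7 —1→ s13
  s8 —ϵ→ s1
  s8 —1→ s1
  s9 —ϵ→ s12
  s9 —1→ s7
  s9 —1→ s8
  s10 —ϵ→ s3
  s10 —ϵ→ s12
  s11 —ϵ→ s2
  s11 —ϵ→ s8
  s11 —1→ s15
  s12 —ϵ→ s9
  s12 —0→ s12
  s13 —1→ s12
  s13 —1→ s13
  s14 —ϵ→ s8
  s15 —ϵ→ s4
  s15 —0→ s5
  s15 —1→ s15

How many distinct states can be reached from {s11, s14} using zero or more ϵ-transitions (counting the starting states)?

10

Start with {s11, s14}.
From s11 via ϵ: add s2, s8.
From s8 via ϵ: add s1.
From s1 via ϵ: add s6.
From s6 via ϵ: add s7, s13.
From s7 via ϵ: add s9.
From s9 via ϵ: add s12.
ϵ-closure = {s1, s2, s6, s7, s8, s9, s11, s12, s13, s14}, which has 10 states.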